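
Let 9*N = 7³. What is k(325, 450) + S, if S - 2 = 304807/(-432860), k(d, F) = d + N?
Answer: 1419634697/3895740 ≈ 364.41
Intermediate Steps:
N = 343/9 (N = (⅑)*7³ = (⅑)*343 = 343/9 ≈ 38.111)
k(d, F) = 343/9 + d (k(d, F) = d + 343/9 = 343/9 + d)
S = 560913/432860 (S = 2 + 304807/(-432860) = 2 + 304807*(-1/432860) = 2 - 304807/432860 = 560913/432860 ≈ 1.2958)
k(325, 450) + S = (343/9 + 325) + 560913/432860 = 3268/9 + 560913/432860 = 1419634697/3895740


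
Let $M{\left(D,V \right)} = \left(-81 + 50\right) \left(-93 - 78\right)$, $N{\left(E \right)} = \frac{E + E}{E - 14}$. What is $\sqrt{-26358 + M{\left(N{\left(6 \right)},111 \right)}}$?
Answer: $i \sqrt{21057} \approx 145.11 i$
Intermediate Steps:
$N{\left(E \right)} = \frac{2 E}{-14 + E}$
$M{\left(D,V \right)} = 5301$ ($M{\left(D,V \right)} = \left(-31\right) \left(-171\right) = 5301$)
$\sqrt{-26358 + M{\left(N{\left(6 \right)},111 \right)}} = \sqrt{-26358 + 5301} = \sqrt{-21057} = i \sqrt{21057}$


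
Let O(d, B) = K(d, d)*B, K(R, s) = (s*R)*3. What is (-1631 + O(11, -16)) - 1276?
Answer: -8715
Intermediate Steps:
K(R, s) = 3*R*s (K(R, s) = (R*s)*3 = 3*R*s)
O(d, B) = 3*B*d² (O(d, B) = (3*d*d)*B = (3*d²)*B = 3*B*d²)
(-1631 + O(11, -16)) - 1276 = (-1631 + 3*(-16)*11²) - 1276 = (-1631 + 3*(-16)*121) - 1276 = (-1631 - 5808) - 1276 = -7439 - 1276 = -8715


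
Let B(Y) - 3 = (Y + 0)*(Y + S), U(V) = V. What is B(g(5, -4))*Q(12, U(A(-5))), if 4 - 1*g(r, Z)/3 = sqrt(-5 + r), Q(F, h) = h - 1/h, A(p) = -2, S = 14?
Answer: -945/2 ≈ -472.50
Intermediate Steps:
g(r, Z) = 12 - 3*sqrt(-5 + r)
B(Y) = 3 + Y*(14 + Y) (B(Y) = 3 + (Y + 0)*(Y + 14) = 3 + Y*(14 + Y))
B(g(5, -4))*Q(12, U(A(-5))) = (3 + (12 - 3*sqrt(-5 + 5))**2 + 14*(12 - 3*sqrt(-5 + 5)))*(-2 - 1/(-2)) = (3 + (12 - 3*sqrt(0))**2 + 14*(12 - 3*sqrt(0)))*(-2 - 1*(-1/2)) = (3 + (12 - 3*0)**2 + 14*(12 - 3*0))*(-2 + 1/2) = (3 + (12 + 0)**2 + 14*(12 + 0))*(-3/2) = (3 + 12**2 + 14*12)*(-3/2) = (3 + 144 + 168)*(-3/2) = 315*(-3/2) = -945/2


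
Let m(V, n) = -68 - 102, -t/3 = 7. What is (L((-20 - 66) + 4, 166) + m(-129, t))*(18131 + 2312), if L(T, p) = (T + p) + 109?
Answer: 470189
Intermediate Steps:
t = -21 (t = -3*7 = -21)
L(T, p) = 109 + T + p
m(V, n) = -170
(L((-20 - 66) + 4, 166) + m(-129, t))*(18131 + 2312) = ((109 + ((-20 - 66) + 4) + 166) - 170)*(18131 + 2312) = ((109 + (-86 + 4) + 166) - 170)*20443 = ((109 - 82 + 166) - 170)*20443 = (193 - 170)*20443 = 23*20443 = 470189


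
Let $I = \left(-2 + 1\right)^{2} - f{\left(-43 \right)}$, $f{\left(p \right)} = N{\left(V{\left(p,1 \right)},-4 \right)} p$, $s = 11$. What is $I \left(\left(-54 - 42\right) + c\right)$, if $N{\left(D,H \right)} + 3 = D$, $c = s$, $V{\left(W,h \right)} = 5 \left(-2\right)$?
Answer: $47430$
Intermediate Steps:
$V{\left(W,h \right)} = -10$
$c = 11$
$N{\left(D,H \right)} = -3 + D$
$f{\left(p \right)} = - 13 p$ ($f{\left(p \right)} = \left(-3 - 10\right) p = - 13 p$)
$I = -558$ ($I = \left(-2 + 1\right)^{2} - \left(-13\right) \left(-43\right) = \left(-1\right)^{2} - 559 = 1 - 559 = -558$)
$I \left(\left(-54 - 42\right) + c\right) = - 558 \left(\left(-54 - 42\right) + 11\right) = - 558 \left(-96 + 11\right) = \left(-558\right) \left(-85\right) = 47430$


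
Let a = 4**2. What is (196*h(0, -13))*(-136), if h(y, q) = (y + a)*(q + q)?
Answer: 11088896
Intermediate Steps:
a = 16
h(y, q) = 2*q*(16 + y) (h(y, q) = (y + 16)*(q + q) = (16 + y)*(2*q) = 2*q*(16 + y))
(196*h(0, -13))*(-136) = (196*(2*(-13)*(16 + 0)))*(-136) = (196*(2*(-13)*16))*(-136) = (196*(-416))*(-136) = -81536*(-136) = 11088896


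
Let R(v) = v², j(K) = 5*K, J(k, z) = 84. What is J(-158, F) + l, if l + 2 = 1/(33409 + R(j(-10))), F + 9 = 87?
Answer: 2944539/35909 ≈ 82.000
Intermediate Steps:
F = 78 (F = -9 + 87 = 78)
l = -71817/35909 (l = -2 + 1/(33409 + (5*(-10))²) = -2 + 1/(33409 + (-50)²) = -2 + 1/(33409 + 2500) = -2 + 1/35909 = -71817/35909 ≈ -2.0000)
J(-158, F) + l = 84 - 71817/35909 = 2944539/35909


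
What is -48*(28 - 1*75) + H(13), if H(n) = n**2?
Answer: 2425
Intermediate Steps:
-48*(28 - 1*75) + H(13) = -48*(28 - 1*75) + 13**2 = -48*(28 - 75) + 169 = -48*(-47) + 169 = 2256 + 169 = 2425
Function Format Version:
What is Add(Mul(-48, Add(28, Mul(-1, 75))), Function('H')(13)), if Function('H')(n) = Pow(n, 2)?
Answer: 2425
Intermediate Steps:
Add(Mul(-48, Add(28, Mul(-1, 75))), Function('H')(13)) = Add(Mul(-48, Add(28, Mul(-1, 75))), Pow(13, 2)) = Add(Mul(-48, Add(28, -75)), 169) = Add(Mul(-48, -47), 169) = Add(2256, 169) = 2425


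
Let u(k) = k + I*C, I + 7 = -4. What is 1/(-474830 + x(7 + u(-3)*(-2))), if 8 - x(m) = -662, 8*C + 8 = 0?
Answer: -1/474160 ≈ -2.1090e-6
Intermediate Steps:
I = -11 (I = -7 - 4 = -11)
C = -1 (C = -1 + (1/8)*0 = -1 + 0 = -1)
u(k) = 11 + k (u(k) = k - 11*(-1) = k + 11 = 11 + k)
x(m) = 670 (x(m) = 8 - 1*(-662) = 8 + 662 = 670)
1/(-474830 + x(7 + u(-3)*(-2))) = 1/(-474830 + 670) = 1/(-474160) = -1/474160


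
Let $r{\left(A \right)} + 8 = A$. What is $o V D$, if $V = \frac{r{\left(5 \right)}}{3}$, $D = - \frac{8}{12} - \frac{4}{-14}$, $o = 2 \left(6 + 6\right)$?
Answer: $\frac{64}{7} \approx 9.1429$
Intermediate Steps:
$r{\left(A \right)} = -8 + A$
$o = 24$ ($o = 2 \cdot 12 = 24$)
$D = - \frac{8}{21}$ ($D = \left(-8\right) \frac{1}{12} - - \frac{2}{7} = - \frac{2}{3} + \frac{2}{7} = - \frac{8}{21} \approx -0.38095$)
$V = -1$ ($V = \frac{-8 + 5}{3} = \left(-3\right) \frac{1}{3} = -1$)
$o V D = 24 \left(-1\right) \left(- \frac{8}{21}\right) = \left(-24\right) \left(- \frac{8}{21}\right) = \frac{64}{7}$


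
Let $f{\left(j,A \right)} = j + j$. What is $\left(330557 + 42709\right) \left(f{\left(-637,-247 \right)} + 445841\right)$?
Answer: $165941745822$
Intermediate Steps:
$f{\left(j,A \right)} = 2 j$
$\left(330557 + 42709\right) \left(f{\left(-637,-247 \right)} + 445841\right) = \left(330557 + 42709\right) \left(2 \left(-637\right) + 445841\right) = 373266 \left(-1274 + 445841\right) = 373266 \cdot 444567 = 165941745822$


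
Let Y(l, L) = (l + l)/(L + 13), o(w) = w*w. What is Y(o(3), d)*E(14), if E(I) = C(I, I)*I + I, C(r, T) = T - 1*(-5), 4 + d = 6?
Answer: 336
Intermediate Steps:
d = 2 (d = -4 + 6 = 2)
o(w) = w²
Y(l, L) = 2*l/(13 + L) (Y(l, L) = (2*l)/(13 + L) = 2*l/(13 + L))
C(r, T) = 5 + T (C(r, T) = T + 5 = 5 + T)
E(I) = I + I*(5 + I) (E(I) = (5 + I)*I + I = I*(5 + I) + I = I + I*(5 + I))
Y(o(3), d)*E(14) = (2*3²/(13 + 2))*(14*(6 + 14)) = (2*9/15)*(14*20) = (2*9*(1/15))*280 = (6/5)*280 = 336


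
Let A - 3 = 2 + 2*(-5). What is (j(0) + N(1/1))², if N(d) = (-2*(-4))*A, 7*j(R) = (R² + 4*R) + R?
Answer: 1600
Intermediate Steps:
A = -5 (A = 3 + (2 + 2*(-5)) = 3 + (2 - 10) = 3 - 8 = -5)
j(R) = R²/7 + 5*R/7 (j(R) = ((R² + 4*R) + R)/7 = (R² + 5*R)/7 = R²/7 + 5*R/7)
N(d) = -40 (N(d) = -2*(-4)*(-5) = 8*(-5) = -40)
(j(0) + N(1/1))² = ((⅐)*0*(5 + 0) - 40)² = ((⅐)*0*5 - 40)² = (0 - 40)² = (-40)² = 1600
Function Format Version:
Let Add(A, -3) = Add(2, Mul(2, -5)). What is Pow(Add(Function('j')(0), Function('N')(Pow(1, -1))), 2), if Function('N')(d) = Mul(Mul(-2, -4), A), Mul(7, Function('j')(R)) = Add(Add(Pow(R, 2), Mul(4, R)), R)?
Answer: 1600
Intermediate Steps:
A = -5 (A = Add(3, Add(2, Mul(2, -5))) = Add(3, Add(2, -10)) = Add(3, -8) = -5)
Function('j')(R) = Add(Mul(Rational(1, 7), Pow(R, 2)), Mul(Rational(5, 7), R)) (Function('j')(R) = Mul(Rational(1, 7), Add(Add(Pow(R, 2), Mul(4, R)), R)) = Mul(Rational(1, 7), Add(Pow(R, 2), Mul(5, R))) = Add(Mul(Rational(1, 7), Pow(R, 2)), Mul(Rational(5, 7), R)))
Function('N')(d) = -40 (Function('N')(d) = Mul(Mul(-2, -4), -5) = Mul(8, -5) = -40)
Pow(Add(Function('j')(0), Function('N')(Pow(1, -1))), 2) = Pow(Add(Mul(Rational(1, 7), 0, Add(5, 0)), -40), 2) = Pow(Add(Mul(Rational(1, 7), 0, 5), -40), 2) = Pow(Add(0, -40), 2) = Pow(-40, 2) = 1600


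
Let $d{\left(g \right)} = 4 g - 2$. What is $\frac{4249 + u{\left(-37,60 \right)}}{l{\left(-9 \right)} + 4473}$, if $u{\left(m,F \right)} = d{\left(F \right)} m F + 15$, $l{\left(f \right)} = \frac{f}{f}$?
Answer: $- \frac{262048}{2237} \approx -117.14$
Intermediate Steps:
$l{\left(f \right)} = 1$
$d{\left(g \right)} = -2 + 4 g$
$u{\left(m,F \right)} = 15 + F m \left(-2 + 4 F\right)$ ($u{\left(m,F \right)} = \left(-2 + 4 F\right) m F + 15 = m \left(-2 + 4 F\right) F + 15 = F m \left(-2 + 4 F\right) + 15 = 15 + F m \left(-2 + 4 F\right)$)
$\frac{4249 + u{\left(-37,60 \right)}}{l{\left(-9 \right)} + 4473} = \frac{4249 + \left(15 + 2 \cdot 60 \left(-37\right) \left(-1 + 2 \cdot 60\right)\right)}{1 + 4473} = \frac{4249 + \left(15 + 2 \cdot 60 \left(-37\right) \left(-1 + 120\right)\right)}{4474} = \left(4249 + \left(15 + 2 \cdot 60 \left(-37\right) 119\right)\right) \frac{1}{4474} = \left(4249 + \left(15 - 528360\right)\right) \frac{1}{4474} = \left(4249 - 528345\right) \frac{1}{4474} = \left(-524096\right) \frac{1}{4474} = - \frac{262048}{2237}$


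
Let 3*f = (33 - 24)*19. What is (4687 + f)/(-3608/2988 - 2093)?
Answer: -3543768/1564373 ≈ -2.2653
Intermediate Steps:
f = 57 (f = ((33 - 24)*19)/3 = (9*19)/3 = (1/3)*171 = 57)
(4687 + f)/(-3608/2988 - 2093) = (4687 + 57)/(-3608/2988 - 2093) = 4744/(-3608*1/2988 - 2093) = 4744/(-902/747 - 2093) = 4744/(-1564373/747) = 4744*(-747/1564373) = -3543768/1564373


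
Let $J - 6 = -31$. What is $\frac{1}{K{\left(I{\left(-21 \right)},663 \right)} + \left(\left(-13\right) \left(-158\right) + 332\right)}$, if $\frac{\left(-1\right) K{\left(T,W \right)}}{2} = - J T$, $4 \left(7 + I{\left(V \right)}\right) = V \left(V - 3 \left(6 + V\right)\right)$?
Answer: $\frac{1}{9036} \approx 0.00011067$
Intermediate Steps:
$J = -25$ ($J = 6 - 31 = -25$)
$I{\left(V \right)} = -7 + \frac{V \left(-18 - 2 V\right)}{4}$ ($I{\left(V \right)} = -7 + \frac{V \left(V - 3 \left(6 + V\right)\right)}{4} = -7 + \frac{V \left(V - \left(18 + 3 V\right)\right)}{4} = -7 + \frac{V \left(-18 - 2 V\right)}{4}$)
$K{\left(T,W \right)} = - 50 T$ ($K{\left(T,W \right)} = - 2 \left(-1\right) \left(-25\right) T = - 2 \cdot 25 T = - 50 T$)
$\frac{1}{K{\left(I{\left(-21 \right)},663 \right)} + \left(\left(-13\right) \left(-158\right) + 332\right)} = \frac{1}{- 50 \left(-7 - - \frac{189}{2} - \frac{\left(-21\right)^{2}}{2}\right) + \left(\left(-13\right) \left(-158\right) + 332\right)} = \frac{1}{- 50 \left(-7 + \frac{189}{2} - \frac{441}{2}\right) + \left(2054 + 332\right)} = \frac{1}{- 50 \left(-7 + \frac{189}{2} - \frac{441}{2}\right) + 2386} = \frac{1}{\left(-50\right) \left(-133\right) + 2386} = \frac{1}{6650 + 2386} = \frac{1}{9036}$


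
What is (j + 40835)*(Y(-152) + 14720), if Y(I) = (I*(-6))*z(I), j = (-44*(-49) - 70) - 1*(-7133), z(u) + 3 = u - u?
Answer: 599847136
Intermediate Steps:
z(u) = -3 (z(u) = -3 + (u - u) = -3 + 0 = -3)
j = 9219 (j = (2156 - 70) + 7133 = 2086 + 7133 = 9219)
Y(I) = 18*I (Y(I) = (I*(-6))*(-3) = -6*I*(-3) = 18*I)
(j + 40835)*(Y(-152) + 14720) = (9219 + 40835)*(18*(-152) + 14720) = 50054*(-2736 + 14720) = 50054*11984 = 599847136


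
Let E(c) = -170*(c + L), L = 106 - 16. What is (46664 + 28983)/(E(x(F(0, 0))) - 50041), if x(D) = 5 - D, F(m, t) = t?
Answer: -75647/66191 ≈ -1.1429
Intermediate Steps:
L = 90
E(c) = -15300 - 170*c (E(c) = -170*(c + 90) = -170*(90 + c) = -15300 - 170*c)
(46664 + 28983)/(E(x(F(0, 0))) - 50041) = (46664 + 28983)/((-15300 - 170*(5 - 1*0)) - 50041) = 75647/((-15300 - 170*(5 + 0)) - 50041) = 75647/((-15300 - 170*5) - 50041) = 75647/((-15300 - 850) - 50041) = 75647/(-16150 - 50041) = 75647/(-66191) = 75647*(-1/66191) = -75647/66191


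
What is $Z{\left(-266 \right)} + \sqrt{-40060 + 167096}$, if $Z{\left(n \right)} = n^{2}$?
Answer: $70756 + 2 \sqrt{31759} \approx 71112.0$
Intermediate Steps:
$Z{\left(-266 \right)} + \sqrt{-40060 + 167096} = \left(-266\right)^{2} + \sqrt{-40060 + 167096} = 70756 + \sqrt{127036} = 70756 + 2 \sqrt{31759}$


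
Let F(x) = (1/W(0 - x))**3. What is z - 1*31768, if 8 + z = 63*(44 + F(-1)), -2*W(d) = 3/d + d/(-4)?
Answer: -38636580/1331 ≈ -29028.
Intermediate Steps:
W(d) = -3/(2*d) + d/8 (W(d) = -(3/d + d/(-4))/2 = -(3/d + d*(-1/4))/2 = -(3/d - d/4)/2 = -3/(2*d) + d/8)
F(x) = -512*x**3/(-12 + x**2)**3 (F(x) = (1/((-12 + (0 - x)**2)/(8*(0 - x))))**3 = (1/((-12 + (-x)**2)/(8*((-x)))))**3 = (1/((-1/x)*(-12 + x**2)/8))**3 = (1/(-(-12 + x**2)/(8*x)))**3 = (-8*x/(-12 + x**2))**3 = -512*x**3/(-12 + x**2)**3)
z = 3646628/1331 (z = -8 + 63*(44 + 512*(-1)**3/(12 - 1*(-1)**2)**3) = -8 + 63*(44 + 512*(-1)/(12 - 1*1)**3) = -8 + 63*(44 + 512*(-1)/(12 - 1)**3) = -8 + 63*(44 + 512*(-1)/11**3) = -8 + 63*(44 + 512*(-1)*(1/1331)) = -8 + 63*(44 - 512/1331) = -8 + 63*(58052/1331) = -8 + 3657276/1331 = 3646628/1331 ≈ 2739.8)
z - 1*31768 = 3646628/1331 - 1*31768 = 3646628/1331 - 31768 = -38636580/1331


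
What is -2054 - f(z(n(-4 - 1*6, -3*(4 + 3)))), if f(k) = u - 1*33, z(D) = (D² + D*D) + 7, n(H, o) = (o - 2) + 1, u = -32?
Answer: -1989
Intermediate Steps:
n(H, o) = -1 + o (n(H, o) = (-2 + o) + 1 = -1 + o)
z(D) = 7 + 2*D² (z(D) = (D² + D²) + 7 = 2*D² + 7 = 7 + 2*D²)
f(k) = -65 (f(k) = -32 - 1*33 = -32 - 33 = -65)
-2054 - f(z(n(-4 - 1*6, -3*(4 + 3)))) = -2054 - 1*(-65) = -2054 + 65 = -1989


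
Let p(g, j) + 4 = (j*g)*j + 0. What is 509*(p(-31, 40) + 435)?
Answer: -25027021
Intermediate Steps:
p(g, j) = -4 + g*j² (p(g, j) = -4 + ((j*g)*j + 0) = -4 + ((g*j)*j + 0) = -4 + (g*j² + 0) = -4 + g*j²)
509*(p(-31, 40) + 435) = 509*((-4 - 31*40²) + 435) = 509*((-4 - 31*1600) + 435) = 509*((-4 - 49600) + 435) = 509*(-49604 + 435) = 509*(-49169) = -25027021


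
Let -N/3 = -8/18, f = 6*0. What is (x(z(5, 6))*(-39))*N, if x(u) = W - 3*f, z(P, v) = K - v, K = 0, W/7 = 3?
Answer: -1092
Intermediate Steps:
W = 21 (W = 7*3 = 21)
f = 0
N = 4/3 (N = -(-24)/18 = -3*(-4/9) = 4/3 ≈ 1.3333)
z(P, v) = -v (z(P, v) = 0 - v = -v)
x(u) = 21 (x(u) = 21 - 3*0 = 21 + 0 = 21)
(x(z(5, 6))*(-39))*N = (21*(-39))*(4/3) = -819*4/3 = -1092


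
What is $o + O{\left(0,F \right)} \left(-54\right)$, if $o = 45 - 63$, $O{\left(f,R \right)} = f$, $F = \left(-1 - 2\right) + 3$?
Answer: $-18$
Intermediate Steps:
$F = 0$ ($F = -3 + 3 = 0$)
$o = -18$ ($o = 45 - 63 = -18$)
$o + O{\left(0,F \right)} \left(-54\right) = -18 + 0 \left(-54\right) = -18 + 0 = -18$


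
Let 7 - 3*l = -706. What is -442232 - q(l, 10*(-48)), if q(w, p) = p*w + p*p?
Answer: -558552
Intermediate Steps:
l = 713/3 (l = 7/3 - ⅓*(-706) = 7/3 + 706/3 = 713/3 ≈ 237.67)
q(w, p) = p² + p*w (q(w, p) = p*w + p² = p² + p*w)
-442232 - q(l, 10*(-48)) = -442232 - 10*(-48)*(10*(-48) + 713/3) = -442232 - (-480)*(-480 + 713/3) = -442232 - (-480)*(-727)/3 = -442232 - 1*116320 = -442232 - 116320 = -558552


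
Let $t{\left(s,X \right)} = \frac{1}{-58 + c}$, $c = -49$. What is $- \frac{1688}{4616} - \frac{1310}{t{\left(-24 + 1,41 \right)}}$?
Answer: $\frac{80877879}{577} \approx 1.4017 \cdot 10^{5}$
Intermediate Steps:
$t{\left(s,X \right)} = - \frac{1}{107}$ ($t{\left(s,X \right)} = \frac{1}{-58 - 49} = \frac{1}{-107} = - \frac{1}{107}$)
$- \frac{1688}{4616} - \frac{1310}{t{\left(-24 + 1,41 \right)}} = - \frac{1688}{4616} - \frac{1310}{- \frac{1}{107}} = \left(-1688\right) \frac{1}{4616} - -140170 = - \frac{211}{577} + 140170 = \frac{80877879}{577}$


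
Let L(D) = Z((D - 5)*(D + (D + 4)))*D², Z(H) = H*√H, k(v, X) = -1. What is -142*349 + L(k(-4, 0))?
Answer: -49558 - 24*I*√3 ≈ -49558.0 - 41.569*I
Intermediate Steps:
Z(H) = H^(3/2)
L(D) = D²*((-5 + D)*(4 + 2*D))^(3/2) (L(D) = ((D - 5)*(D + (D + 4)))^(3/2)*D² = ((-5 + D)*(D + (4 + D)))^(3/2)*D² = ((-5 + D)*(4 + 2*D))^(3/2)*D² = D²*((-5 + D)*(4 + 2*D))^(3/2))
-142*349 + L(k(-4, 0)) = -142*349 + 2*√2*(-1)²*(-10 + (-1)² - 3*(-1))^(3/2) = -49558 + 2*√2*1*(-10 + 1 + 3)^(3/2) = -49558 + 2*√2*1*(-6)^(3/2) = -49558 + 2*√2*1*(-6*I*√6) = -49558 - 24*I*√3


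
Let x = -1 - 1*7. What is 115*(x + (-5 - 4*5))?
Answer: -3795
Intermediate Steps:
x = -8 (x = -1 - 7 = -8)
115*(x + (-5 - 4*5)) = 115*(-8 + (-5 - 4*5)) = 115*(-8 + (-5 - 20)) = 115*(-8 - 25) = 115*(-33) = -3795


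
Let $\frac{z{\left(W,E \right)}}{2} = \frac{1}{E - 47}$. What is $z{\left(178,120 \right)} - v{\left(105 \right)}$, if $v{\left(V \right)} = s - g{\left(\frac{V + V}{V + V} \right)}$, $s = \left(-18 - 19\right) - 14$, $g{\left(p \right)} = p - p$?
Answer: $\frac{3725}{73} \approx 51.027$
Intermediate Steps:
$g{\left(p \right)} = 0$
$s = -51$ ($s = -37 - 14 = -51$)
$z{\left(W,E \right)} = \frac{2}{-47 + E}$ ($z{\left(W,E \right)} = \frac{2}{E - 47} = \frac{2}{-47 + E}$)
$v{\left(V \right)} = -51$ ($v{\left(V \right)} = -51 - 0 = -51 + 0 = -51$)
$z{\left(178,120 \right)} - v{\left(105 \right)} = \frac{2}{-47 + 120} - -51 = \frac{2}{73} + 51 = \frac{3725}{73}$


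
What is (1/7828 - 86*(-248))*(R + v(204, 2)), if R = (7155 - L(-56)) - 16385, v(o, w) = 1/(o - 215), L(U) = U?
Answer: -16848322860275/86108 ≈ -1.9566e+8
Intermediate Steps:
v(o, w) = 1/(-215 + o)
R = -9174 (R = (7155 - 1*(-56)) - 16385 = (7155 + 56) - 16385 = 7211 - 16385 = -9174)
(1/7828 - 86*(-248))*(R + v(204, 2)) = (1/7828 - 86*(-248))*(-9174 + 1/(-215 + 204)) = (1/7828 + 21328)*(-9174 + 1/(-11)) = 166955585*(-9174 - 1/11)/7828 = (166955585/7828)*(-100915/11) = -16848322860275/86108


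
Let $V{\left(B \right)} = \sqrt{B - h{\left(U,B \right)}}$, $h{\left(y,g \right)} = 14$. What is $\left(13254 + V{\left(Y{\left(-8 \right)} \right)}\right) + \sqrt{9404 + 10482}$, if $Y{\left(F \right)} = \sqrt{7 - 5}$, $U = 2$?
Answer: $13254 + \sqrt{19886} + \sqrt{-14 + \sqrt{2}} \approx 13395.0 + 3.5476 i$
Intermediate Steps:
$Y{\left(F \right)} = \sqrt{2}$
$V{\left(B \right)} = \sqrt{-14 + B}$ ($V{\left(B \right)} = \sqrt{B - 14} = \sqrt{-14 + B}$)
$\left(13254 + V{\left(Y{\left(-8 \right)} \right)}\right) + \sqrt{9404 + 10482} = \left(13254 + \sqrt{-14 + \sqrt{2}}\right) + \sqrt{9404 + 10482} = \left(13254 + \sqrt{-14 + \sqrt{2}}\right) + \sqrt{19886} = 13254 + \sqrt{19886} + \sqrt{-14 + \sqrt{2}}$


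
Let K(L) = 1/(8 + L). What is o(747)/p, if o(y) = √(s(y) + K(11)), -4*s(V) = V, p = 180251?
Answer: I*√269591/6849538 ≈ 7.5804e-5*I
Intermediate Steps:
s(V) = -V/4
o(y) = √(1/19 - y/4) (o(y) = √(-y/4 + 1/(8 + 11)) = √(-y/4 + 1/19) = √(1/19 - y/4))
o(747)/p = (√(76 - 361*747)/38)/180251 = (√(76 - 269667)/38)*(1/180251) = (√(-269591)/38)*(1/180251) = ((I*√269591)/38)*(1/180251) = (I*√269591/38)*(1/180251) = I*√269591/6849538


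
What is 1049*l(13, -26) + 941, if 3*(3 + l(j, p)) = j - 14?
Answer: -7667/3 ≈ -2555.7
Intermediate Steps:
l(j, p) = -23/3 + j/3 (l(j, p) = -3 + (j - 14)/3 = -3 + (-14 + j)/3 = -3 + (-14/3 + j/3) = -23/3 + j/3)
1049*l(13, -26) + 941 = 1049*(-23/3 + (⅓)*13) + 941 = 1049*(-23/3 + 13/3) + 941 = 1049*(-10/3) + 941 = -10490/3 + 941 = -7667/3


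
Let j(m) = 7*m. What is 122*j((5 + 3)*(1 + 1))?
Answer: 13664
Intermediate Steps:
122*j((5 + 3)*(1 + 1)) = 122*(7*((5 + 3)*(1 + 1))) = 122*(7*(8*2)) = 122*(7*16) = 122*112 = 13664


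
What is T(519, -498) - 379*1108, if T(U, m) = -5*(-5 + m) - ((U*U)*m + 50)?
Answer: 133724311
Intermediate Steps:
T(U, m) = -25 - 5*m - m*U² (T(U, m) = (25 - 5*m) - (U²*m + 50) = (25 - 5*m) - (m*U² + 50) = (25 - 5*m) - (50 + m*U²) = (25 - 5*m) + (-50 - m*U²) = -25 - 5*m - m*U²)
T(519, -498) - 379*1108 = (-25 - 5*(-498) - 1*(-498)*519²) - 379*1108 = (-25 + 2490 - 1*(-498)*269361) - 419932 = (-25 + 2490 + 134141778) - 419932 = 134144243 - 419932 = 133724311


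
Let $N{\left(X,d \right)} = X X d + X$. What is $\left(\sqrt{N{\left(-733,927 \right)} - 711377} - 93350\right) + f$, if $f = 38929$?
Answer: $-54421 + \sqrt{497354793} \approx -32120.0$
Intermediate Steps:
$N{\left(X,d \right)} = X + d X^{2}$ ($N{\left(X,d \right)} = X^{2} d + X = d X^{2} + X = X + d X^{2}$)
$\left(\sqrt{N{\left(-733,927 \right)} - 711377} - 93350\right) + f = \left(\sqrt{- 733 \left(1 - 679491\right) - 711377} - 93350\right) + 38929 = \left(\sqrt{\left(-733\right) \left(-679490\right) - 711377} - 93350\right) + 38929 = \left(\sqrt{498066170 - 711377} - 93350\right) + 38929 = \left(\sqrt{497354793} - 93350\right) + 38929 = \left(-93350 + \sqrt{497354793}\right) + 38929 = -54421 + \sqrt{497354793}$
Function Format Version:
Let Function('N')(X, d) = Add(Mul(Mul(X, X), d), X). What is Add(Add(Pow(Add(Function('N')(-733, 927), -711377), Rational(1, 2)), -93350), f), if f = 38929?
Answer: Add(-54421, Pow(497354793, Rational(1, 2))) ≈ -32120.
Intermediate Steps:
Function('N')(X, d) = Add(X, Mul(d, Pow(X, 2))) (Function('N')(X, d) = Add(Mul(Pow(X, 2), d), X) = Add(Mul(d, Pow(X, 2)), X) = Add(X, Mul(d, Pow(X, 2))))
Add(Add(Pow(Add(Function('N')(-733, 927), -711377), Rational(1, 2)), -93350), f) = Add(Add(Pow(Add(Mul(-733, Add(1, Mul(-733, 927))), -711377), Rational(1, 2)), -93350), 38929) = Add(Add(Pow(Add(Mul(-733, Add(1, -679491)), -711377), Rational(1, 2)), -93350), 38929) = Add(Add(Pow(Add(Mul(-733, -679490), -711377), Rational(1, 2)), -93350), 38929) = Add(Add(Pow(Add(498066170, -711377), Rational(1, 2)), -93350), 38929) = Add(Add(Pow(497354793, Rational(1, 2)), -93350), 38929) = Add(Add(-93350, Pow(497354793, Rational(1, 2))), 38929) = Add(-54421, Pow(497354793, Rational(1, 2)))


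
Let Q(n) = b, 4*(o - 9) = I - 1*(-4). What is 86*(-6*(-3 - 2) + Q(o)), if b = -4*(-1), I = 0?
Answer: 2924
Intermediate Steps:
o = 10 (o = 9 + (0 - 1*(-4))/4 = 9 + (0 + 4)/4 = 9 + (¼)*4 = 9 + 1 = 10)
b = 4
Q(n) = 4
86*(-6*(-3 - 2) + Q(o)) = 86*(-6*(-3 - 2) + 4) = 86*(-6*(-5) + 4) = 86*(30 + 4) = 86*34 = 2924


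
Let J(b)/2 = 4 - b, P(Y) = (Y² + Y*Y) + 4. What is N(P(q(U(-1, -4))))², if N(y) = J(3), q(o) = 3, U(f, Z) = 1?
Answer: 4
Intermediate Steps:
P(Y) = 4 + 2*Y² (P(Y) = (Y² + Y²) + 4 = 2*Y² + 4 = 4 + 2*Y²)
J(b) = 8 - 2*b (J(b) = 2*(4 - b) = 8 - 2*b)
N(y) = 2 (N(y) = 8 - 2*3 = 8 - 6 = 2)
N(P(q(U(-1, -4))))² = 2² = 4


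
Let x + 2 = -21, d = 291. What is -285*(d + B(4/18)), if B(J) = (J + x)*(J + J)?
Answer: -2161345/27 ≈ -80050.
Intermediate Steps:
x = -23 (x = -2 - 21 = -23)
B(J) = 2*J*(-23 + J) (B(J) = (J - 23)*(J + J) = (-23 + J)*(2*J) = 2*J*(-23 + J))
-285*(d + B(4/18)) = -285*(291 + 2*(4/18)*(-23 + 4/18)) = -285*(291 + 2*(4*(1/18))*(-23 + 4*(1/18))) = -285*(291 + 2*(2/9)*(-23 + 2/9)) = -285*(291 + 2*(2/9)*(-205/9)) = -285*(291 - 820/81) = -285*22751/81 = -2161345/27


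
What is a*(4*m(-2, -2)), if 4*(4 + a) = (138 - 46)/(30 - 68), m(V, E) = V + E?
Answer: 1400/19 ≈ 73.684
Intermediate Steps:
m(V, E) = E + V
a = -175/38 (a = -4 + ((138 - 46)/(30 - 68))/4 = -4 + (92/(-38))/4 = -4 + (92*(-1/38))/4 = -4 + (¼)*(-46/19) = -4 - 23/38 = -175/38 ≈ -4.6053)
a*(4*m(-2, -2)) = -350*(-2 - 2)/19 = -350*(-4)/19 = -175/38*(-16) = 1400/19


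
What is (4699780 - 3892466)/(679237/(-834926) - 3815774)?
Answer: -674047448764/3185889601961 ≈ -0.21157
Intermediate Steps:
(4699780 - 3892466)/(679237/(-834926) - 3815774) = 807314/(679237*(-1/834926) - 3815774) = 807314/(-679237/834926 - 3815774) = 807314/(-3185889601961/834926) = 807314*(-834926/3185889601961) = -674047448764/3185889601961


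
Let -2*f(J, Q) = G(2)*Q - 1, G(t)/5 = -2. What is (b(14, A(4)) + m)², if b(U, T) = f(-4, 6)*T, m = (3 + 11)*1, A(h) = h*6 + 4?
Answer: 753424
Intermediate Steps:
G(t) = -10 (G(t) = 5*(-2) = -10)
A(h) = 4 + 6*h (A(h) = 6*h + 4 = 4 + 6*h)
m = 14 (m = 14*1 = 14)
f(J, Q) = ½ + 5*Q (f(J, Q) = -(-10*Q - 1)/2 = -(-1 - 10*Q)/2 = ½ + 5*Q)
b(U, T) = 61*T/2 (b(U, T) = (½ + 5*6)*T = (½ + 30)*T = 61*T/2)
(b(14, A(4)) + m)² = (61*(4 + 6*4)/2 + 14)² = (61*(4 + 24)/2 + 14)² = ((61/2)*28 + 14)² = (854 + 14)² = 868² = 753424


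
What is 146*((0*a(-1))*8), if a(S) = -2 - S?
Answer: 0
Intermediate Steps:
146*((0*a(-1))*8) = 146*((0*(-2 - 1*(-1)))*8) = 146*((0*(-2 + 1))*8) = 146*((0*(-1))*8) = 146*(0*8) = 146*0 = 0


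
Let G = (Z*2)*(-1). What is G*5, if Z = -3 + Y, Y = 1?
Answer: 20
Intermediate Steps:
Z = -2 (Z = -3 + 1 = -2)
G = 4 (G = -2*2*(-1) = -4*(-1) = 4)
G*5 = 4*5 = 20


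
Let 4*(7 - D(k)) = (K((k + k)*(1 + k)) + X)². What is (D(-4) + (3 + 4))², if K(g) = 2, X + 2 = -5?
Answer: 961/16 ≈ 60.063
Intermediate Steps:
X = -7 (X = -2 - 5 = -7)
D(k) = ¾ (D(k) = 7 - (2 - 7)²/4 = 7 - ¼*(-5)² = 7 - ¼*25 = 7 - 25/4 = ¾)
(D(-4) + (3 + 4))² = (¾ + (3 + 4))² = (¾ + 7)² = (31/4)² = 961/16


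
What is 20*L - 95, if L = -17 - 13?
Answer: -695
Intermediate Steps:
L = -30
20*L - 95 = 20*(-30) - 95 = -600 - 95 = -695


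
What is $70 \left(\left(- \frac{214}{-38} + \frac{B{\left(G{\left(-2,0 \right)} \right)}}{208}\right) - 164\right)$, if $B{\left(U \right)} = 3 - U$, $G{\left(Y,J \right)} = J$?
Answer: $- \frac{21903525}{1976} \approx -11085.0$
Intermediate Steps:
$70 \left(\left(- \frac{214}{-38} + \frac{B{\left(G{\left(-2,0 \right)} \right)}}{208}\right) - 164\right) = 70 \left(\left(- \frac{214}{-38} + \frac{3 - 0}{208}\right) - 164\right) = 70 \left(\left(\left(-214\right) \left(- \frac{1}{38}\right) + \left(3 + 0\right) \frac{1}{208}\right) - 164\right) = 70 \left(\left(\frac{107}{19} + 3 \cdot \frac{1}{208}\right) - 164\right) = 70 \left(\left(\frac{107}{19} + \frac{3}{208}\right) - 164\right) = 70 \left(\frac{22313}{3952} - 164\right) = 70 \left(- \frac{625815}{3952}\right) = - \frac{21903525}{1976}$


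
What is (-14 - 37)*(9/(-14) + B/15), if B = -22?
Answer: 7531/70 ≈ 107.59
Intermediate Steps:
(-14 - 37)*(9/(-14) + B/15) = (-14 - 37)*(9/(-14) - 22/15) = -51*(9*(-1/14) - 22*1/15) = -51*(-9/14 - 22/15) = -51*(-443/210) = 7531/70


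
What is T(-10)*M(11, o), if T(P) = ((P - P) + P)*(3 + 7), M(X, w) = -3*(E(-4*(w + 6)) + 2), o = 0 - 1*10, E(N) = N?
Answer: 5400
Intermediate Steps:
o = -10 (o = 0 - 10 = -10)
M(X, w) = 66 + 12*w (M(X, w) = -3*(-4*(w + 6) + 2) = -3*(-4*(6 + w) + 2) = -3*((-24 - 4*w) + 2) = -3*(-22 - 4*w) = 66 + 12*w)
T(P) = 10*P (T(P) = (0 + P)*10 = P*10 = 10*P)
T(-10)*M(11, o) = (10*(-10))*(66 + 12*(-10)) = -100*(66 - 120) = -100*(-54) = 5400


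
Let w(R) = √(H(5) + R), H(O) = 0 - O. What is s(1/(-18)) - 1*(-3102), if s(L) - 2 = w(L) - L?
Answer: 55873/18 + I*√182/6 ≈ 3104.1 + 2.2485*I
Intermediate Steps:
H(O) = -O
w(R) = √(-5 + R) (w(R) = √(-1*5 + R) = √(-5 + R))
s(L) = 2 + √(-5 + L) - L (s(L) = 2 + (√(-5 + L) - L) = 2 + √(-5 + L) - L)
s(1/(-18)) - 1*(-3102) = (2 + √(-5 + 1/(-18)) - 1/(-18)) - 1*(-3102) = (2 + √(-5 - 1/18) - 1*(-1/18)) + 3102 = (2 + √(-91/18) + 1/18) + 3102 = (2 + I*√182/6 + 1/18) + 3102 = (37/18 + I*√182/6) + 3102 = 55873/18 + I*√182/6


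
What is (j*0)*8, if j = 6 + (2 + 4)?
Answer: 0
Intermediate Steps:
j = 12 (j = 6 + 6 = 12)
(j*0)*8 = (12*0)*8 = 0*8 = 0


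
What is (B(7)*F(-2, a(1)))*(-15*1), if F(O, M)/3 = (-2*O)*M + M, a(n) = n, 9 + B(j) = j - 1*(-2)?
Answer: 0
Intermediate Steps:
B(j) = -7 + j (B(j) = -9 + (j - 1*(-2)) = -9 + (j + 2) = -9 + (2 + j) = -7 + j)
F(O, M) = 3*M - 6*M*O (F(O, M) = 3*((-2*O)*M + M) = 3*(-2*M*O + M) = 3*(M - 2*M*O) = 3*M - 6*M*O)
(B(7)*F(-2, a(1)))*(-15*1) = ((-7 + 7)*(3*1*(1 - 2*(-2))))*(-15*1) = (0*(3*1*(1 + 4)))*(-15) = (0*(3*1*5))*(-15) = (0*15)*(-15) = 0*(-15) = 0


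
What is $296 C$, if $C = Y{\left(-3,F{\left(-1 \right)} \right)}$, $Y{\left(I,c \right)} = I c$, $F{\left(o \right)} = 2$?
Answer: $-1776$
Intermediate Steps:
$C = -6$ ($C = \left(-3\right) 2 = -6$)
$296 C = 296 \left(-6\right) = -1776$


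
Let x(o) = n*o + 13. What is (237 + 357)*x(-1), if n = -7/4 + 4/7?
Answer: 117909/14 ≈ 8422.1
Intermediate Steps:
n = -33/28 (n = -7*¼ + 4*(⅐) = -7/4 + 4/7 = -33/28 ≈ -1.1786)
x(o) = 13 - 33*o/28 (x(o) = -33*o/28 + 13 = 13 - 33*o/28)
(237 + 357)*x(-1) = (237 + 357)*(13 - 33/28*(-1)) = 594*(13 + 33/28) = 594*(397/28) = 117909/14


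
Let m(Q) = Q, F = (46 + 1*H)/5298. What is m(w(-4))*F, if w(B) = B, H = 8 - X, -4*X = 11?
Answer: -227/5298 ≈ -0.042846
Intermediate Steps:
X = -11/4 (X = -1/4*11 = -11/4 ≈ -2.7500)
H = 43/4 (H = 8 - 1*(-11/4) = 8 + 11/4 = 43/4 ≈ 10.750)
F = 227/21192 (F = (46 + 1*(43/4))/5298 = (46 + 43/4)*(1/5298) = (227/4)*(1/5298) = 227/21192 ≈ 0.010712)
m(w(-4))*F = -4*227/21192 = -227/5298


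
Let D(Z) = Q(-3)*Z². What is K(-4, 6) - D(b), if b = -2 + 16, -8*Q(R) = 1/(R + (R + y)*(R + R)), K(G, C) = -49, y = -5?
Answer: -4361/90 ≈ -48.456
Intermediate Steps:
Q(R) = -1/(8*(R + 2*R*(-5 + R))) (Q(R) = -1/(8*(R + (R - 5)*(R + R))) = -1/(8*(R + (-5 + R)*(2*R))) = -1/(8*(R + 2*R*(-5 + R))))
b = 14
D(Z) = -Z²/360 (D(Z) = (-⅛/(-3*(-9 + 2*(-3))))*Z² = (-⅛*(-⅓)/(-9 - 6))*Z² = (-⅛*(-⅓)/(-15))*Z² = (-⅛*(-⅓)*(-1/15))*Z² = -Z²/360)
K(-4, 6) - D(b) = -49 - (-1)*14²/360 = -49 - (-1)*196/360 = -49 - 1*(-49/90) = -49 + 49/90 = -4361/90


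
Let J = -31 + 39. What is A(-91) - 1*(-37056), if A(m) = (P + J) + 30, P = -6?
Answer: 37088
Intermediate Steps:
J = 8
A(m) = 32 (A(m) = (-6 + 8) + 30 = 2 + 30 = 32)
A(-91) - 1*(-37056) = 32 - 1*(-37056) = 32 + 37056 = 37088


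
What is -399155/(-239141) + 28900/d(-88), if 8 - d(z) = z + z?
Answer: 1746154855/11000486 ≈ 158.73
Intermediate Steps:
d(z) = 8 - 2*z (d(z) = 8 - (z + z) = 8 - 2*z)
-399155/(-239141) + 28900/d(-88) = -399155/(-239141) + 28900/(8 - 2*(-88)) = -399155*(-1/239141) + 28900/(8 + 176) = 399155/239141 + 28900/184 = 399155/239141 + 28900*(1/184) = 399155/239141 + 7225/46 = 1746154855/11000486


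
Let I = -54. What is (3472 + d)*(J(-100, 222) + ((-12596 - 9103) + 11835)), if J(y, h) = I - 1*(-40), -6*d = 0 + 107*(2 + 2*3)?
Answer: -98661464/3 ≈ -3.2887e+7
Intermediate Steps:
d = -428/3 (d = -(0 + 107*(2 + 2*3))/6 = -(0 + 107*(2 + 6))/6 = -(0 + 107*8)/6 = -(0 + 856)/6 = -⅙*856 = -428/3 ≈ -142.67)
J(y, h) = -14 (J(y, h) = -54 - 1*(-40) = -54 + 40 = -14)
(3472 + d)*(J(-100, 222) + ((-12596 - 9103) + 11835)) = (3472 - 428/3)*(-14 + ((-12596 - 9103) + 11835)) = 9988*(-14 + (-21699 + 11835))/3 = 9988*(-14 - 9864)/3 = (9988/3)*(-9878) = -98661464/3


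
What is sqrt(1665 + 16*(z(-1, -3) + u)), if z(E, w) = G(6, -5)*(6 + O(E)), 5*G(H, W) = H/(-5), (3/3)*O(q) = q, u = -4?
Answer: sqrt(39545)/5 ≈ 39.772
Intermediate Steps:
O(q) = q
G(H, W) = -H/25 (G(H, W) = (H/(-5))/5 = (H*(-1/5))/5 = (-H/5)/5 = -H/25)
z(E, w) = -36/25 - 6*E/25 (z(E, w) = (-1/25*6)*(6 + E) = -6*(6 + E)/25 = -36/25 - 6*E/25)
sqrt(1665 + 16*(z(-1, -3) + u)) = sqrt(1665 + 16*((-36/25 - 6/25*(-1)) - 4)) = sqrt(1665 + 16*((-36/25 + 6/25) - 4)) = sqrt(1665 + 16*(-6/5 - 4)) = sqrt(1665 + 16*(-26/5)) = sqrt(1665 - 416/5) = sqrt(7909/5) = sqrt(39545)/5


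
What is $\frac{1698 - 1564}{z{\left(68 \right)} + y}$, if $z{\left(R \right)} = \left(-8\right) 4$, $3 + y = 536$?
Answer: $\frac{134}{501} \approx 0.26747$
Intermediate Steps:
$y = 533$ ($y = -3 + 536 = 533$)
$z{\left(R \right)} = -32$
$\frac{1698 - 1564}{z{\left(68 \right)} + y} = \frac{1698 - 1564}{-32 + 533} = \frac{134}{501}$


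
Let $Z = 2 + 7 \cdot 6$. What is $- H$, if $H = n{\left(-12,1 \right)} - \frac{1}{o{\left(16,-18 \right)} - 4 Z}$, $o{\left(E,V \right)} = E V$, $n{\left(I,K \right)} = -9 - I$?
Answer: $- \frac{1393}{464} \approx -3.0022$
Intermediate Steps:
$Z = 44$ ($Z = 2 + 42 = 44$)
$H = \frac{1393}{464}$ ($H = \left(-9 - -12\right) - \frac{1}{16 \left(-18\right) - 176} = \left(-9 + 12\right) - \frac{1}{-288 - 176} = 3 - \frac{1}{-464} = 3 - - \frac{1}{464} = 3 + \frac{1}{464} = \frac{1393}{464} \approx 3.0022$)
$- H = \left(-1\right) \frac{1393}{464} = - \frac{1393}{464}$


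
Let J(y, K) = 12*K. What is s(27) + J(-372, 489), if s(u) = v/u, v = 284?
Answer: 158720/27 ≈ 5878.5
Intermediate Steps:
s(u) = 284/u
s(27) + J(-372, 489) = 284/27 + 12*489 = 284*(1/27) + 5868 = 284/27 + 5868 = 158720/27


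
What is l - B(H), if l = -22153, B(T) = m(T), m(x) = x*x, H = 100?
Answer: -32153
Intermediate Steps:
m(x) = x²
B(T) = T²
l - B(H) = -22153 - 1*100² = -22153 - 1*10000 = -22153 - 10000 = -32153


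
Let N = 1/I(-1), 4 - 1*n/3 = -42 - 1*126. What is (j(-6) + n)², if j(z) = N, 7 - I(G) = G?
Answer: 17048641/64 ≈ 2.6639e+5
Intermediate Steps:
I(G) = 7 - G
n = 516 (n = 12 - 3*(-42 - 1*126) = 12 - 3*(-42 - 126) = 12 - 3*(-168) = 12 + 504 = 516)
N = ⅛ (N = 1/(7 - 1*(-1)) = 1/(7 + 1) = 1/8 = ⅛ ≈ 0.12500)
j(z) = ⅛
(j(-6) + n)² = (⅛ + 516)² = (4129/8)² = 17048641/64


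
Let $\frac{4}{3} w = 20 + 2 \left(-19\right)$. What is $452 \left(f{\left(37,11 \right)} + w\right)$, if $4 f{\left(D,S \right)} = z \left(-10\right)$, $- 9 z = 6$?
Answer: $- \frac{16046}{3} \approx -5348.7$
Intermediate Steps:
$z = - \frac{2}{3}$ ($z = \left(- \frac{1}{9}\right) 6 = - \frac{2}{3} \approx -0.66667$)
$w = - \frac{27}{2}$ ($w = \frac{3 \left(20 + 2 \left(-19\right)\right)}{4} = \frac{3 \left(20 - 38\right)}{4} = \frac{3}{4} \left(-18\right) = - \frac{27}{2} \approx -13.5$)
$f{\left(D,S \right)} = \frac{5}{3}$ ($f{\left(D,S \right)} = \frac{\left(- \frac{2}{3}\right) \left(-10\right)}{4} = \frac{1}{4} \cdot \frac{20}{3} = \frac{5}{3}$)
$452 \left(f{\left(37,11 \right)} + w\right) = 452 \left(\frac{5}{3} - \frac{27}{2}\right) = 452 \left(- \frac{71}{6}\right) = - \frac{16046}{3}$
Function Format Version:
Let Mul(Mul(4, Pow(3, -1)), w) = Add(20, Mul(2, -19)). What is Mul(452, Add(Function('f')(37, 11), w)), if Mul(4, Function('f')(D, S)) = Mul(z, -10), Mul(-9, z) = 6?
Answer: Rational(-16046, 3) ≈ -5348.7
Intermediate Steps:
z = Rational(-2, 3) (z = Mul(Rational(-1, 9), 6) = Rational(-2, 3) ≈ -0.66667)
w = Rational(-27, 2) (w = Mul(Rational(3, 4), Add(20, Mul(2, -19))) = Mul(Rational(3, 4), Add(20, -38)) = Mul(Rational(3, 4), -18) = Rational(-27, 2) ≈ -13.500)
Function('f')(D, S) = Rational(5, 3) (Function('f')(D, S) = Mul(Rational(1, 4), Mul(Rational(-2, 3), -10)) = Mul(Rational(1, 4), Rational(20, 3)) = Rational(5, 3))
Mul(452, Add(Function('f')(37, 11), w)) = Mul(452, Add(Rational(5, 3), Rational(-27, 2))) = Mul(452, Rational(-71, 6)) = Rational(-16046, 3)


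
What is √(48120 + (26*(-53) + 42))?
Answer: 8*√731 ≈ 216.30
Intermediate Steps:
√(48120 + (26*(-53) + 42)) = √(48120 + (-1378 + 42)) = √(48120 - 1336) = √46784 = 8*√731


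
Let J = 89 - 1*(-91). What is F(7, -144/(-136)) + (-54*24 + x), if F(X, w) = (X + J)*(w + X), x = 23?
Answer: 234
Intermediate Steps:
J = 180 (J = 89 + 91 = 180)
F(X, w) = (180 + X)*(X + w) (F(X, w) = (X + 180)*(w + X) = (180 + X)*(X + w))
F(7, -144/(-136)) + (-54*24 + x) = (7² + 180*7 + 180*(-144/(-136)) + 7*(-144/(-136))) + (-54*24 + 23) = (49 + 1260 + 180*(-144*(-1/136)) + 7*(-144*(-1/136))) + (-1296 + 23) = (49 + 1260 + 180*(18/17) + 7*(18/17)) - 1273 = (49 + 1260 + 3240/17 + 126/17) - 1273 = 1507 - 1273 = 234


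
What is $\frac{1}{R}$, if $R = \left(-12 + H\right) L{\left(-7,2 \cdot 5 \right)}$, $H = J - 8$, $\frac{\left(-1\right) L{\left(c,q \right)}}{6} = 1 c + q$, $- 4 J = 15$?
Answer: $\frac{2}{855} \approx 0.0023392$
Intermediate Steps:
$J = - \frac{15}{4}$ ($J = \left(- \frac{1}{4}\right) 15 = - \frac{15}{4} \approx -3.75$)
$L{\left(c,q \right)} = - 6 c - 6 q$ ($L{\left(c,q \right)} = - 6 \left(1 c + q\right) = - 6 \left(c + q\right) = - 6 c - 6 q$)
$H = - \frac{47}{4}$ ($H = - \frac{15}{4} - 8 = - \frac{47}{4} \approx -11.75$)
$R = \frac{855}{2}$ ($R = \left(-12 - \frac{47}{4}\right) \left(\left(-6\right) \left(-7\right) - 6 \cdot 2 \cdot 5\right) = - \frac{95 \left(42 - 60\right)}{4} = \left(- \frac{95}{4}\right) \left(-18\right) = \frac{855}{2} \approx 427.5$)
$\frac{1}{R} = \frac{1}{\frac{855}{2}} = \frac{2}{855}$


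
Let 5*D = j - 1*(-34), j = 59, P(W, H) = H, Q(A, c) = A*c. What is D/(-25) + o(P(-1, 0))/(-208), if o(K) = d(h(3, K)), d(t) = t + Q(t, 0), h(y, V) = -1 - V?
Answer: -19219/26000 ≈ -0.73919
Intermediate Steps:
d(t) = t (d(t) = t + t*0 = t + 0 = t)
D = 93/5 (D = (59 - 1*(-34))/5 = (59 + 34)/5 = (⅕)*93 = 93/5 ≈ 18.600)
o(K) = -1 - K
D/(-25) + o(P(-1, 0))/(-208) = (93/5)/(-25) + (-1 - 1*0)/(-208) = (93/5)*(-1/25) + (-1 + 0)*(-1/208) = -93/125 - 1*(-1/208) = -93/125 + 1/208 = -19219/26000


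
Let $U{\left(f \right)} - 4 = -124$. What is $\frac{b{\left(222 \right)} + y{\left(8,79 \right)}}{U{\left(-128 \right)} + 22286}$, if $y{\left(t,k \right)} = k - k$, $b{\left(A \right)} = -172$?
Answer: $- \frac{86}{11083} \approx -0.0077596$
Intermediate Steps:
$U{\left(f \right)} = -120$ ($U{\left(f \right)} = 4 - 124 = -120$)
$y{\left(t,k \right)} = 0$
$\frac{b{\left(222 \right)} + y{\left(8,79 \right)}}{U{\left(-128 \right)} + 22286} = \frac{-172 + 0}{-120 + 22286} = - \frac{172}{22166} = \left(-172\right) \frac{1}{22166} = - \frac{86}{11083}$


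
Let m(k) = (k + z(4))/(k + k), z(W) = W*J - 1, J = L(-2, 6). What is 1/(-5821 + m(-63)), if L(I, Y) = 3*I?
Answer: -63/366679 ≈ -0.00017181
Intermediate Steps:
J = -6 (J = 3*(-2) = -6)
z(W) = -1 - 6*W (z(W) = W*(-6) - 1 = -6*W - 1 = -1 - 6*W)
m(k) = (-25 + k)/(2*k) (m(k) = (k + (-1 - 6*4))/(k + k) = (k + (-1 - 24))/((2*k)) = (k - 25)*(1/(2*k)) = (-25 + k)*(1/(2*k)) = (-25 + k)/(2*k))
1/(-5821 + m(-63)) = 1/(-5821 + (½)*(-25 - 63)/(-63)) = 1/(-5821 + (½)*(-1/63)*(-88)) = 1/(-5821 + 44/63) = 1/(-366679/63) = -63/366679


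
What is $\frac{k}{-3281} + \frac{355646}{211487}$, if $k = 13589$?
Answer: $- \frac{1707022317}{693888847} \approx -2.4601$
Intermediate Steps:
$\frac{k}{-3281} + \frac{355646}{211487} = \frac{13589}{-3281} + \frac{355646}{211487} = 13589 \left(- \frac{1}{3281}\right) + 355646 \cdot \frac{1}{211487} = - \frac{13589}{3281} + \frac{355646}{211487} = - \frac{1707022317}{693888847}$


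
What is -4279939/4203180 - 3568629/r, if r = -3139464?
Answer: 130239635627/1099644357960 ≈ 0.11844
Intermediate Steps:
-4279939/4203180 - 3568629/r = -4279939/4203180 - 3568629/(-3139464) = -4279939*1/4203180 - 3568629*(-1/3139464) = -4279939/4203180 + 1189543/1046488 = 130239635627/1099644357960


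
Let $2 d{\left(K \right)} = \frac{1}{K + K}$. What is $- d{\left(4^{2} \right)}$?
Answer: $- \frac{1}{64} \approx -0.015625$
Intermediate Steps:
$d{\left(K \right)} = \frac{1}{4 K}$ ($d{\left(K \right)} = \frac{1}{2 \left(K + K\right)} = \frac{1}{2 \cdot 2 K} = \frac{\frac{1}{2} \frac{1}{K}}{2} = \frac{1}{4 K}$)
$- d{\left(4^{2} \right)} = - \frac{1}{4 \cdot 4^{2}} = - \frac{1}{4 \cdot 16} = \left(-1\right) \frac{1}{64} = - \frac{1}{64}$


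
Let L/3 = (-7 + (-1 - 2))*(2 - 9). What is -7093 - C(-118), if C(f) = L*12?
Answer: -9613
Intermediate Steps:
L = 210 (L = 3*((-7 + (-1 - 2))*(2 - 9)) = 3*((-7 - 3)*(-7)) = 3*(-10*(-7)) = 3*70 = 210)
C(f) = 2520 (C(f) = 210*12 = 2520)
-7093 - C(-118) = -7093 - 1*2520 = -7093 - 2520 = -9613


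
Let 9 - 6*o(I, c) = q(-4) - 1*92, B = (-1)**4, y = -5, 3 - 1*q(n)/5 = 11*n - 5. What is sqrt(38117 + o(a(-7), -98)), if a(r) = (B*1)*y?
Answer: sqrt(152362)/2 ≈ 195.17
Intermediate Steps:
q(n) = 40 - 55*n (q(n) = 15 - 5*(11*n - 5) = 15 - 5*(-5 + 11*n) = 15 + (25 - 55*n) = 40 - 55*n)
B = 1
a(r) = -5 (a(r) = (1*1)*(-5) = 1*(-5) = -5)
o(I, c) = -53/2 (o(I, c) = 3/2 - ((40 - 55*(-4)) - 1*92)/6 = 3/2 - ((40 + 220) - 92)/6 = 3/2 - (260 - 92)/6 = 3/2 - 1/6*168 = 3/2 - 28 = -53/2)
sqrt(38117 + o(a(-7), -98)) = sqrt(38117 - 53/2) = sqrt(76181/2) = sqrt(152362)/2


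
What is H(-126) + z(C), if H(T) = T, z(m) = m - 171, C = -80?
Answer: -377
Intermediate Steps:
z(m) = -171 + m
H(-126) + z(C) = -126 + (-171 - 80) = -126 - 251 = -377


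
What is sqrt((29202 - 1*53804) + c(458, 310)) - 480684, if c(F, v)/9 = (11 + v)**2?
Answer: -480684 + sqrt(902767) ≈ -4.7973e+5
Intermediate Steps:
c(F, v) = 9*(11 + v)**2
sqrt((29202 - 1*53804) + c(458, 310)) - 480684 = sqrt((29202 - 1*53804) + 9*(11 + 310)**2) - 480684 = sqrt((29202 - 53804) + 9*321**2) - 480684 = sqrt(-24602 + 9*103041) - 480684 = sqrt(-24602 + 927369) - 480684 = sqrt(902767) - 480684 = -480684 + sqrt(902767)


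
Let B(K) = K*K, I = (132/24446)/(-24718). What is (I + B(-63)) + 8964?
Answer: 1953711449148/151064057 ≈ 12933.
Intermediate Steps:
I = -33/151064057 (I = (132*(1/24446))*(-1/24718) = (66/12223)*(-1/24718) = -33/151064057 ≈ -2.1845e-7)
B(K) = K²
(I + B(-63)) + 8964 = (-33/151064057 + (-63)²) + 8964 = (-33/151064057 + 3969) + 8964 = 599573242200/151064057 + 8964 = 1953711449148/151064057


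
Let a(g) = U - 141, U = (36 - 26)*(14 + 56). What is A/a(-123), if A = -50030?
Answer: -50030/559 ≈ -89.499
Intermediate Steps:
U = 700 (U = 10*70 = 700)
a(g) = 559 (a(g) = 700 - 141 = 559)
A/a(-123) = -50030/559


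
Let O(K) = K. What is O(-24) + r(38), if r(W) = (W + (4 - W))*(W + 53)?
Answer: 340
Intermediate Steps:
r(W) = 212 + 4*W (r(W) = 4*(53 + W) = 212 + 4*W)
O(-24) + r(38) = -24 + (212 + 4*38) = -24 + (212 + 152) = -24 + 364 = 340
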